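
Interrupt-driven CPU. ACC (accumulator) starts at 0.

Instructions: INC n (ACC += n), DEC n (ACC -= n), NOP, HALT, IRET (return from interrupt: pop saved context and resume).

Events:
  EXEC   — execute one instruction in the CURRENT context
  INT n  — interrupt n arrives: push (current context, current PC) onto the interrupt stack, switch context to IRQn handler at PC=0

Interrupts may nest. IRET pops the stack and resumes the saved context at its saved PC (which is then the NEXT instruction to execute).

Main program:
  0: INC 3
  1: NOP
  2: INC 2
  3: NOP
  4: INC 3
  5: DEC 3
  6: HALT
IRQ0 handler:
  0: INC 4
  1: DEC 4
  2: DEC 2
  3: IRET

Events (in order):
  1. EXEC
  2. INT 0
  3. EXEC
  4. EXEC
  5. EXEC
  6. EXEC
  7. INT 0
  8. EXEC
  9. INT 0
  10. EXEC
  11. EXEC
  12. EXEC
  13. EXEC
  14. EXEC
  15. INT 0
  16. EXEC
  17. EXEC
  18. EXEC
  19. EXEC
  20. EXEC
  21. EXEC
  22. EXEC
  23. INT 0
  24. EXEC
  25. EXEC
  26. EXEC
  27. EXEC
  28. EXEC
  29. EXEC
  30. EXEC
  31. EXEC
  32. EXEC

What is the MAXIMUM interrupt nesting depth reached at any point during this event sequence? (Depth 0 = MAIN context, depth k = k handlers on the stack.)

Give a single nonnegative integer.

Answer: 2

Derivation:
Event 1 (EXEC): [MAIN] PC=0: INC 3 -> ACC=3 [depth=0]
Event 2 (INT 0): INT 0 arrives: push (MAIN, PC=1), enter IRQ0 at PC=0 (depth now 1) [depth=1]
Event 3 (EXEC): [IRQ0] PC=0: INC 4 -> ACC=7 [depth=1]
Event 4 (EXEC): [IRQ0] PC=1: DEC 4 -> ACC=3 [depth=1]
Event 5 (EXEC): [IRQ0] PC=2: DEC 2 -> ACC=1 [depth=1]
Event 6 (EXEC): [IRQ0] PC=3: IRET -> resume MAIN at PC=1 (depth now 0) [depth=0]
Event 7 (INT 0): INT 0 arrives: push (MAIN, PC=1), enter IRQ0 at PC=0 (depth now 1) [depth=1]
Event 8 (EXEC): [IRQ0] PC=0: INC 4 -> ACC=5 [depth=1]
Event 9 (INT 0): INT 0 arrives: push (IRQ0, PC=1), enter IRQ0 at PC=0 (depth now 2) [depth=2]
Event 10 (EXEC): [IRQ0] PC=0: INC 4 -> ACC=9 [depth=2]
Event 11 (EXEC): [IRQ0] PC=1: DEC 4 -> ACC=5 [depth=2]
Event 12 (EXEC): [IRQ0] PC=2: DEC 2 -> ACC=3 [depth=2]
Event 13 (EXEC): [IRQ0] PC=3: IRET -> resume IRQ0 at PC=1 (depth now 1) [depth=1]
Event 14 (EXEC): [IRQ0] PC=1: DEC 4 -> ACC=-1 [depth=1]
Event 15 (INT 0): INT 0 arrives: push (IRQ0, PC=2), enter IRQ0 at PC=0 (depth now 2) [depth=2]
Event 16 (EXEC): [IRQ0] PC=0: INC 4 -> ACC=3 [depth=2]
Event 17 (EXEC): [IRQ0] PC=1: DEC 4 -> ACC=-1 [depth=2]
Event 18 (EXEC): [IRQ0] PC=2: DEC 2 -> ACC=-3 [depth=2]
Event 19 (EXEC): [IRQ0] PC=3: IRET -> resume IRQ0 at PC=2 (depth now 1) [depth=1]
Event 20 (EXEC): [IRQ0] PC=2: DEC 2 -> ACC=-5 [depth=1]
Event 21 (EXEC): [IRQ0] PC=3: IRET -> resume MAIN at PC=1 (depth now 0) [depth=0]
Event 22 (EXEC): [MAIN] PC=1: NOP [depth=0]
Event 23 (INT 0): INT 0 arrives: push (MAIN, PC=2), enter IRQ0 at PC=0 (depth now 1) [depth=1]
Event 24 (EXEC): [IRQ0] PC=0: INC 4 -> ACC=-1 [depth=1]
Event 25 (EXEC): [IRQ0] PC=1: DEC 4 -> ACC=-5 [depth=1]
Event 26 (EXEC): [IRQ0] PC=2: DEC 2 -> ACC=-7 [depth=1]
Event 27 (EXEC): [IRQ0] PC=3: IRET -> resume MAIN at PC=2 (depth now 0) [depth=0]
Event 28 (EXEC): [MAIN] PC=2: INC 2 -> ACC=-5 [depth=0]
Event 29 (EXEC): [MAIN] PC=3: NOP [depth=0]
Event 30 (EXEC): [MAIN] PC=4: INC 3 -> ACC=-2 [depth=0]
Event 31 (EXEC): [MAIN] PC=5: DEC 3 -> ACC=-5 [depth=0]
Event 32 (EXEC): [MAIN] PC=6: HALT [depth=0]
Max depth observed: 2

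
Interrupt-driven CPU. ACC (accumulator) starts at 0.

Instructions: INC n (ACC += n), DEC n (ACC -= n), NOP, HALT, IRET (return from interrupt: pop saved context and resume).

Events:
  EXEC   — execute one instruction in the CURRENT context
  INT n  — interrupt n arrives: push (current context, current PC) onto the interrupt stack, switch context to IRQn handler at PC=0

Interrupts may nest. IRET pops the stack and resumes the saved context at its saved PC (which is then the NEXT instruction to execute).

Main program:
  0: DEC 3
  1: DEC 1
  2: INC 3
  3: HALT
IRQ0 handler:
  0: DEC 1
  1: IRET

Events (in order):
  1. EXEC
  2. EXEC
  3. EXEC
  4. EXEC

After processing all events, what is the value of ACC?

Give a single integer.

Event 1 (EXEC): [MAIN] PC=0: DEC 3 -> ACC=-3
Event 2 (EXEC): [MAIN] PC=1: DEC 1 -> ACC=-4
Event 3 (EXEC): [MAIN] PC=2: INC 3 -> ACC=-1
Event 4 (EXEC): [MAIN] PC=3: HALT

Answer: -1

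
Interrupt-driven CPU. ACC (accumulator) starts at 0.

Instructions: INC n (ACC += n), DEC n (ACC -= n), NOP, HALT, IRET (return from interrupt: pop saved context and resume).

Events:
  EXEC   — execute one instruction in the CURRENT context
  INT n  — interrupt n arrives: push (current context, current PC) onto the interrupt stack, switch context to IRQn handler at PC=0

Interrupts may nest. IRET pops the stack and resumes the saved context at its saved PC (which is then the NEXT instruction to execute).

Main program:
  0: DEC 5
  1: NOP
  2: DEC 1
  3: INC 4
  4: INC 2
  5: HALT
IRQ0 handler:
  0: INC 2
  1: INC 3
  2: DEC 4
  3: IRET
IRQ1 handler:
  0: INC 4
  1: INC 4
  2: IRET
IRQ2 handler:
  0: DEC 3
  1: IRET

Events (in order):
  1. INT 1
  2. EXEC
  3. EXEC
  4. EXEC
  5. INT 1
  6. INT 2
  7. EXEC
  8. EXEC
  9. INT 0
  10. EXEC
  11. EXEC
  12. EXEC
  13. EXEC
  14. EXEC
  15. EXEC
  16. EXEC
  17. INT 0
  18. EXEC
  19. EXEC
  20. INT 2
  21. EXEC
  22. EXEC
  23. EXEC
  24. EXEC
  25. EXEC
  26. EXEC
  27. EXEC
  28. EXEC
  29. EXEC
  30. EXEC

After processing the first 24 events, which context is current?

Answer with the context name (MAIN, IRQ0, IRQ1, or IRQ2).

Event 1 (INT 1): INT 1 arrives: push (MAIN, PC=0), enter IRQ1 at PC=0 (depth now 1)
Event 2 (EXEC): [IRQ1] PC=0: INC 4 -> ACC=4
Event 3 (EXEC): [IRQ1] PC=1: INC 4 -> ACC=8
Event 4 (EXEC): [IRQ1] PC=2: IRET -> resume MAIN at PC=0 (depth now 0)
Event 5 (INT 1): INT 1 arrives: push (MAIN, PC=0), enter IRQ1 at PC=0 (depth now 1)
Event 6 (INT 2): INT 2 arrives: push (IRQ1, PC=0), enter IRQ2 at PC=0 (depth now 2)
Event 7 (EXEC): [IRQ2] PC=0: DEC 3 -> ACC=5
Event 8 (EXEC): [IRQ2] PC=1: IRET -> resume IRQ1 at PC=0 (depth now 1)
Event 9 (INT 0): INT 0 arrives: push (IRQ1, PC=0), enter IRQ0 at PC=0 (depth now 2)
Event 10 (EXEC): [IRQ0] PC=0: INC 2 -> ACC=7
Event 11 (EXEC): [IRQ0] PC=1: INC 3 -> ACC=10
Event 12 (EXEC): [IRQ0] PC=2: DEC 4 -> ACC=6
Event 13 (EXEC): [IRQ0] PC=3: IRET -> resume IRQ1 at PC=0 (depth now 1)
Event 14 (EXEC): [IRQ1] PC=0: INC 4 -> ACC=10
Event 15 (EXEC): [IRQ1] PC=1: INC 4 -> ACC=14
Event 16 (EXEC): [IRQ1] PC=2: IRET -> resume MAIN at PC=0 (depth now 0)
Event 17 (INT 0): INT 0 arrives: push (MAIN, PC=0), enter IRQ0 at PC=0 (depth now 1)
Event 18 (EXEC): [IRQ0] PC=0: INC 2 -> ACC=16
Event 19 (EXEC): [IRQ0] PC=1: INC 3 -> ACC=19
Event 20 (INT 2): INT 2 arrives: push (IRQ0, PC=2), enter IRQ2 at PC=0 (depth now 2)
Event 21 (EXEC): [IRQ2] PC=0: DEC 3 -> ACC=16
Event 22 (EXEC): [IRQ2] PC=1: IRET -> resume IRQ0 at PC=2 (depth now 1)
Event 23 (EXEC): [IRQ0] PC=2: DEC 4 -> ACC=12
Event 24 (EXEC): [IRQ0] PC=3: IRET -> resume MAIN at PC=0 (depth now 0)

Answer: MAIN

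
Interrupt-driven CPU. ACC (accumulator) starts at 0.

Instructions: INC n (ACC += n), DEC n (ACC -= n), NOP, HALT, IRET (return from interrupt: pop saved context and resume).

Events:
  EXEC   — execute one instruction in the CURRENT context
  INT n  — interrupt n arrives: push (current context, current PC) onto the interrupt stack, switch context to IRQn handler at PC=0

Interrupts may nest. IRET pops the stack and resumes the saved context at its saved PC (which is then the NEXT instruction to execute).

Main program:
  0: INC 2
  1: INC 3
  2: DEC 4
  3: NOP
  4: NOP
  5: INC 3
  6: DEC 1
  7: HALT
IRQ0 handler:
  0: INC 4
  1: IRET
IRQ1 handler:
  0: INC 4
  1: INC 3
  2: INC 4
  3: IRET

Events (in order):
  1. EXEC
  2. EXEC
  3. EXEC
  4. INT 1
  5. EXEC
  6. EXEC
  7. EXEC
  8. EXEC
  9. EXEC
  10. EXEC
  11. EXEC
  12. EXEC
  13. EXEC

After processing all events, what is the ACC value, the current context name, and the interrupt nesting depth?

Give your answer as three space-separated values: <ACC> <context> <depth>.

Event 1 (EXEC): [MAIN] PC=0: INC 2 -> ACC=2
Event 2 (EXEC): [MAIN] PC=1: INC 3 -> ACC=5
Event 3 (EXEC): [MAIN] PC=2: DEC 4 -> ACC=1
Event 4 (INT 1): INT 1 arrives: push (MAIN, PC=3), enter IRQ1 at PC=0 (depth now 1)
Event 5 (EXEC): [IRQ1] PC=0: INC 4 -> ACC=5
Event 6 (EXEC): [IRQ1] PC=1: INC 3 -> ACC=8
Event 7 (EXEC): [IRQ1] PC=2: INC 4 -> ACC=12
Event 8 (EXEC): [IRQ1] PC=3: IRET -> resume MAIN at PC=3 (depth now 0)
Event 9 (EXEC): [MAIN] PC=3: NOP
Event 10 (EXEC): [MAIN] PC=4: NOP
Event 11 (EXEC): [MAIN] PC=5: INC 3 -> ACC=15
Event 12 (EXEC): [MAIN] PC=6: DEC 1 -> ACC=14
Event 13 (EXEC): [MAIN] PC=7: HALT

Answer: 14 MAIN 0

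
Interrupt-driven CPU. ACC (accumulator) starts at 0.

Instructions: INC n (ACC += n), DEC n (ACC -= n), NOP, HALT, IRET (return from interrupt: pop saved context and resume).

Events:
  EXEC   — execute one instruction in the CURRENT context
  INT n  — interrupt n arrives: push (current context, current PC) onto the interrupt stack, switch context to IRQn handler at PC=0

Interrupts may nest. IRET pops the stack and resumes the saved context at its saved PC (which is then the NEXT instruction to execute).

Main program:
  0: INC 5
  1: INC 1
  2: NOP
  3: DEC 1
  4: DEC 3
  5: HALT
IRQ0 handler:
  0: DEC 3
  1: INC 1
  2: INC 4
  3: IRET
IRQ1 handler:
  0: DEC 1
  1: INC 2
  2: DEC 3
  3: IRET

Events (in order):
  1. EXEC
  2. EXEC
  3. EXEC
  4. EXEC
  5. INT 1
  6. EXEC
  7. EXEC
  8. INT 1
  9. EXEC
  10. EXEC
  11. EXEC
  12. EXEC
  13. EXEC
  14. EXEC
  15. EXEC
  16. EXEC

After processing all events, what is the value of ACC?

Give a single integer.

Answer: -2

Derivation:
Event 1 (EXEC): [MAIN] PC=0: INC 5 -> ACC=5
Event 2 (EXEC): [MAIN] PC=1: INC 1 -> ACC=6
Event 3 (EXEC): [MAIN] PC=2: NOP
Event 4 (EXEC): [MAIN] PC=3: DEC 1 -> ACC=5
Event 5 (INT 1): INT 1 arrives: push (MAIN, PC=4), enter IRQ1 at PC=0 (depth now 1)
Event 6 (EXEC): [IRQ1] PC=0: DEC 1 -> ACC=4
Event 7 (EXEC): [IRQ1] PC=1: INC 2 -> ACC=6
Event 8 (INT 1): INT 1 arrives: push (IRQ1, PC=2), enter IRQ1 at PC=0 (depth now 2)
Event 9 (EXEC): [IRQ1] PC=0: DEC 1 -> ACC=5
Event 10 (EXEC): [IRQ1] PC=1: INC 2 -> ACC=7
Event 11 (EXEC): [IRQ1] PC=2: DEC 3 -> ACC=4
Event 12 (EXEC): [IRQ1] PC=3: IRET -> resume IRQ1 at PC=2 (depth now 1)
Event 13 (EXEC): [IRQ1] PC=2: DEC 3 -> ACC=1
Event 14 (EXEC): [IRQ1] PC=3: IRET -> resume MAIN at PC=4 (depth now 0)
Event 15 (EXEC): [MAIN] PC=4: DEC 3 -> ACC=-2
Event 16 (EXEC): [MAIN] PC=5: HALT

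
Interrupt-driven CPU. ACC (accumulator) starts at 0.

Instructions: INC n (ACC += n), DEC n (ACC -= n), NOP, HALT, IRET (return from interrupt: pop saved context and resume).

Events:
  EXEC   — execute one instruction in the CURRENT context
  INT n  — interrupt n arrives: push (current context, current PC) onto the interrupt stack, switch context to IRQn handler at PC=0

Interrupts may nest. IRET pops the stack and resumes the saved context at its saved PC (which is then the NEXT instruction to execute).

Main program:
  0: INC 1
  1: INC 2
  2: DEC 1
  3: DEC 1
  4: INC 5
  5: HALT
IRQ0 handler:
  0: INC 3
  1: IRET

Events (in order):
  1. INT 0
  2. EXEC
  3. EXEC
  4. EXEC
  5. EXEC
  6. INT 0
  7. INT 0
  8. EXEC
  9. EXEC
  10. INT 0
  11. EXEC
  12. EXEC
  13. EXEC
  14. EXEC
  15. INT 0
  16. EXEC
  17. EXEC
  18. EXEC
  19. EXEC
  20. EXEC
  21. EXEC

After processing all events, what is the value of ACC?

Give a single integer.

Answer: 21

Derivation:
Event 1 (INT 0): INT 0 arrives: push (MAIN, PC=0), enter IRQ0 at PC=0 (depth now 1)
Event 2 (EXEC): [IRQ0] PC=0: INC 3 -> ACC=3
Event 3 (EXEC): [IRQ0] PC=1: IRET -> resume MAIN at PC=0 (depth now 0)
Event 4 (EXEC): [MAIN] PC=0: INC 1 -> ACC=4
Event 5 (EXEC): [MAIN] PC=1: INC 2 -> ACC=6
Event 6 (INT 0): INT 0 arrives: push (MAIN, PC=2), enter IRQ0 at PC=0 (depth now 1)
Event 7 (INT 0): INT 0 arrives: push (IRQ0, PC=0), enter IRQ0 at PC=0 (depth now 2)
Event 8 (EXEC): [IRQ0] PC=0: INC 3 -> ACC=9
Event 9 (EXEC): [IRQ0] PC=1: IRET -> resume IRQ0 at PC=0 (depth now 1)
Event 10 (INT 0): INT 0 arrives: push (IRQ0, PC=0), enter IRQ0 at PC=0 (depth now 2)
Event 11 (EXEC): [IRQ0] PC=0: INC 3 -> ACC=12
Event 12 (EXEC): [IRQ0] PC=1: IRET -> resume IRQ0 at PC=0 (depth now 1)
Event 13 (EXEC): [IRQ0] PC=0: INC 3 -> ACC=15
Event 14 (EXEC): [IRQ0] PC=1: IRET -> resume MAIN at PC=2 (depth now 0)
Event 15 (INT 0): INT 0 arrives: push (MAIN, PC=2), enter IRQ0 at PC=0 (depth now 1)
Event 16 (EXEC): [IRQ0] PC=0: INC 3 -> ACC=18
Event 17 (EXEC): [IRQ0] PC=1: IRET -> resume MAIN at PC=2 (depth now 0)
Event 18 (EXEC): [MAIN] PC=2: DEC 1 -> ACC=17
Event 19 (EXEC): [MAIN] PC=3: DEC 1 -> ACC=16
Event 20 (EXEC): [MAIN] PC=4: INC 5 -> ACC=21
Event 21 (EXEC): [MAIN] PC=5: HALT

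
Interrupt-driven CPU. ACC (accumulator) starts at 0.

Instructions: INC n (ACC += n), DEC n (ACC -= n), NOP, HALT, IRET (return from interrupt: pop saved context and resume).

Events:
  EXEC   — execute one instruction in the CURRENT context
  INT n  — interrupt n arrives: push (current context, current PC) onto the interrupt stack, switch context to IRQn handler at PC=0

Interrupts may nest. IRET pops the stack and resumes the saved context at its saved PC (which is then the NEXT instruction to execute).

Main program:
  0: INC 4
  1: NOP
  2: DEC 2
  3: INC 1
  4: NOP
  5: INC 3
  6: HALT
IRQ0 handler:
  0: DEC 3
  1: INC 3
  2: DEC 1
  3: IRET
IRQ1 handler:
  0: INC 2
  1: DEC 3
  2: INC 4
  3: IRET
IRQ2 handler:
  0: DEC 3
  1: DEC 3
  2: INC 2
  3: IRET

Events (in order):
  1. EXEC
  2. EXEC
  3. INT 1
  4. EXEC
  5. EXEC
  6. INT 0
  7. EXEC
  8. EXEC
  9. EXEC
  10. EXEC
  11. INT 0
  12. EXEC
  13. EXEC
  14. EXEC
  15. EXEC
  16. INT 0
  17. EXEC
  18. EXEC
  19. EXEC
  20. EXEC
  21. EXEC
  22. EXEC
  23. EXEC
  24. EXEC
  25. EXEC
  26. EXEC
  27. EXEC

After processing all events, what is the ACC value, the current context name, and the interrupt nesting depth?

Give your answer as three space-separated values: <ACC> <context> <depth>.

Answer: 6 MAIN 0

Derivation:
Event 1 (EXEC): [MAIN] PC=0: INC 4 -> ACC=4
Event 2 (EXEC): [MAIN] PC=1: NOP
Event 3 (INT 1): INT 1 arrives: push (MAIN, PC=2), enter IRQ1 at PC=0 (depth now 1)
Event 4 (EXEC): [IRQ1] PC=0: INC 2 -> ACC=6
Event 5 (EXEC): [IRQ1] PC=1: DEC 3 -> ACC=3
Event 6 (INT 0): INT 0 arrives: push (IRQ1, PC=2), enter IRQ0 at PC=0 (depth now 2)
Event 7 (EXEC): [IRQ0] PC=0: DEC 3 -> ACC=0
Event 8 (EXEC): [IRQ0] PC=1: INC 3 -> ACC=3
Event 9 (EXEC): [IRQ0] PC=2: DEC 1 -> ACC=2
Event 10 (EXEC): [IRQ0] PC=3: IRET -> resume IRQ1 at PC=2 (depth now 1)
Event 11 (INT 0): INT 0 arrives: push (IRQ1, PC=2), enter IRQ0 at PC=0 (depth now 2)
Event 12 (EXEC): [IRQ0] PC=0: DEC 3 -> ACC=-1
Event 13 (EXEC): [IRQ0] PC=1: INC 3 -> ACC=2
Event 14 (EXEC): [IRQ0] PC=2: DEC 1 -> ACC=1
Event 15 (EXEC): [IRQ0] PC=3: IRET -> resume IRQ1 at PC=2 (depth now 1)
Event 16 (INT 0): INT 0 arrives: push (IRQ1, PC=2), enter IRQ0 at PC=0 (depth now 2)
Event 17 (EXEC): [IRQ0] PC=0: DEC 3 -> ACC=-2
Event 18 (EXEC): [IRQ0] PC=1: INC 3 -> ACC=1
Event 19 (EXEC): [IRQ0] PC=2: DEC 1 -> ACC=0
Event 20 (EXEC): [IRQ0] PC=3: IRET -> resume IRQ1 at PC=2 (depth now 1)
Event 21 (EXEC): [IRQ1] PC=2: INC 4 -> ACC=4
Event 22 (EXEC): [IRQ1] PC=3: IRET -> resume MAIN at PC=2 (depth now 0)
Event 23 (EXEC): [MAIN] PC=2: DEC 2 -> ACC=2
Event 24 (EXEC): [MAIN] PC=3: INC 1 -> ACC=3
Event 25 (EXEC): [MAIN] PC=4: NOP
Event 26 (EXEC): [MAIN] PC=5: INC 3 -> ACC=6
Event 27 (EXEC): [MAIN] PC=6: HALT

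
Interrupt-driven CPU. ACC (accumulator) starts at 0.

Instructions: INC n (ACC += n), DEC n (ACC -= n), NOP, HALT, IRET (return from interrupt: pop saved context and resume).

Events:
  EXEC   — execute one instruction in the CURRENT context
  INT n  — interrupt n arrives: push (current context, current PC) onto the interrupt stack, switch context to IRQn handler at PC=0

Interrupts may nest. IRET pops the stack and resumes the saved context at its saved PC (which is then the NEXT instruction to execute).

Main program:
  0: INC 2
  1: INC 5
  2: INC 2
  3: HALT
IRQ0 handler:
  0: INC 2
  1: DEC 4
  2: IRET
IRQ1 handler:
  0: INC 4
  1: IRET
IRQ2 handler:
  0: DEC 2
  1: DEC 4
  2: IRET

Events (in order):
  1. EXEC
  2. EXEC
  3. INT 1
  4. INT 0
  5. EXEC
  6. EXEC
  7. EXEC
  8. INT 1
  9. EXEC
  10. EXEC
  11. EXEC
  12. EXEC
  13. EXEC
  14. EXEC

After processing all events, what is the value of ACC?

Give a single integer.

Event 1 (EXEC): [MAIN] PC=0: INC 2 -> ACC=2
Event 2 (EXEC): [MAIN] PC=1: INC 5 -> ACC=7
Event 3 (INT 1): INT 1 arrives: push (MAIN, PC=2), enter IRQ1 at PC=0 (depth now 1)
Event 4 (INT 0): INT 0 arrives: push (IRQ1, PC=0), enter IRQ0 at PC=0 (depth now 2)
Event 5 (EXEC): [IRQ0] PC=0: INC 2 -> ACC=9
Event 6 (EXEC): [IRQ0] PC=1: DEC 4 -> ACC=5
Event 7 (EXEC): [IRQ0] PC=2: IRET -> resume IRQ1 at PC=0 (depth now 1)
Event 8 (INT 1): INT 1 arrives: push (IRQ1, PC=0), enter IRQ1 at PC=0 (depth now 2)
Event 9 (EXEC): [IRQ1] PC=0: INC 4 -> ACC=9
Event 10 (EXEC): [IRQ1] PC=1: IRET -> resume IRQ1 at PC=0 (depth now 1)
Event 11 (EXEC): [IRQ1] PC=0: INC 4 -> ACC=13
Event 12 (EXEC): [IRQ1] PC=1: IRET -> resume MAIN at PC=2 (depth now 0)
Event 13 (EXEC): [MAIN] PC=2: INC 2 -> ACC=15
Event 14 (EXEC): [MAIN] PC=3: HALT

Answer: 15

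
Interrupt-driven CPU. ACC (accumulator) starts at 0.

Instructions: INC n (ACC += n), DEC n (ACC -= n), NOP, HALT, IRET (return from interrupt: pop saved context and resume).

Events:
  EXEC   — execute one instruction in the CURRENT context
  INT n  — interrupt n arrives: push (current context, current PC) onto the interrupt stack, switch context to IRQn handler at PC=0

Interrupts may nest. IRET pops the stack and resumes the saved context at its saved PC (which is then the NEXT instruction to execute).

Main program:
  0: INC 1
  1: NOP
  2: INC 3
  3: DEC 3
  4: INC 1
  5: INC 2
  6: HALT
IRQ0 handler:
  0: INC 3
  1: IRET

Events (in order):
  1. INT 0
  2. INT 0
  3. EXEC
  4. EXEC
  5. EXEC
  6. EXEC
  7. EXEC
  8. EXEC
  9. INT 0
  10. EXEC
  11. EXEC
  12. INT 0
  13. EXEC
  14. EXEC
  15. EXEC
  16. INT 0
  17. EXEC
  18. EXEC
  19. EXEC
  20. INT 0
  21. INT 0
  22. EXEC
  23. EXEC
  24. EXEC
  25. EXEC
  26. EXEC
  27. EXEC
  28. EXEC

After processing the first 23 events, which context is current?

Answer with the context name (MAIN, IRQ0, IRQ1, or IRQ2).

Answer: IRQ0

Derivation:
Event 1 (INT 0): INT 0 arrives: push (MAIN, PC=0), enter IRQ0 at PC=0 (depth now 1)
Event 2 (INT 0): INT 0 arrives: push (IRQ0, PC=0), enter IRQ0 at PC=0 (depth now 2)
Event 3 (EXEC): [IRQ0] PC=0: INC 3 -> ACC=3
Event 4 (EXEC): [IRQ0] PC=1: IRET -> resume IRQ0 at PC=0 (depth now 1)
Event 5 (EXEC): [IRQ0] PC=0: INC 3 -> ACC=6
Event 6 (EXEC): [IRQ0] PC=1: IRET -> resume MAIN at PC=0 (depth now 0)
Event 7 (EXEC): [MAIN] PC=0: INC 1 -> ACC=7
Event 8 (EXEC): [MAIN] PC=1: NOP
Event 9 (INT 0): INT 0 arrives: push (MAIN, PC=2), enter IRQ0 at PC=0 (depth now 1)
Event 10 (EXEC): [IRQ0] PC=0: INC 3 -> ACC=10
Event 11 (EXEC): [IRQ0] PC=1: IRET -> resume MAIN at PC=2 (depth now 0)
Event 12 (INT 0): INT 0 arrives: push (MAIN, PC=2), enter IRQ0 at PC=0 (depth now 1)
Event 13 (EXEC): [IRQ0] PC=0: INC 3 -> ACC=13
Event 14 (EXEC): [IRQ0] PC=1: IRET -> resume MAIN at PC=2 (depth now 0)
Event 15 (EXEC): [MAIN] PC=2: INC 3 -> ACC=16
Event 16 (INT 0): INT 0 arrives: push (MAIN, PC=3), enter IRQ0 at PC=0 (depth now 1)
Event 17 (EXEC): [IRQ0] PC=0: INC 3 -> ACC=19
Event 18 (EXEC): [IRQ0] PC=1: IRET -> resume MAIN at PC=3 (depth now 0)
Event 19 (EXEC): [MAIN] PC=3: DEC 3 -> ACC=16
Event 20 (INT 0): INT 0 arrives: push (MAIN, PC=4), enter IRQ0 at PC=0 (depth now 1)
Event 21 (INT 0): INT 0 arrives: push (IRQ0, PC=0), enter IRQ0 at PC=0 (depth now 2)
Event 22 (EXEC): [IRQ0] PC=0: INC 3 -> ACC=19
Event 23 (EXEC): [IRQ0] PC=1: IRET -> resume IRQ0 at PC=0 (depth now 1)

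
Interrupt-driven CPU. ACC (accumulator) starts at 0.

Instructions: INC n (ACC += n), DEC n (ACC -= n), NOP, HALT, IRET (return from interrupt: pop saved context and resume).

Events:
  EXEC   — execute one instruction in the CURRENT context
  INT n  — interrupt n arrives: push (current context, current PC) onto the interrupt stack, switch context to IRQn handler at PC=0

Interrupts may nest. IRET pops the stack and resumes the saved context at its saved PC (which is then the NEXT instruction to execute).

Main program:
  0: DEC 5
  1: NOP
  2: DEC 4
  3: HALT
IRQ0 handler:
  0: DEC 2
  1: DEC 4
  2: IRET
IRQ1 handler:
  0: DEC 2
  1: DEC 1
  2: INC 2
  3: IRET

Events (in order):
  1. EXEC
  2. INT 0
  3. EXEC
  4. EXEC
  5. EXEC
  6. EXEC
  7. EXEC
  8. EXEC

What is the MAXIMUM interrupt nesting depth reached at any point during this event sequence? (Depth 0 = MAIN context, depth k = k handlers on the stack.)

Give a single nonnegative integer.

Event 1 (EXEC): [MAIN] PC=0: DEC 5 -> ACC=-5 [depth=0]
Event 2 (INT 0): INT 0 arrives: push (MAIN, PC=1), enter IRQ0 at PC=0 (depth now 1) [depth=1]
Event 3 (EXEC): [IRQ0] PC=0: DEC 2 -> ACC=-7 [depth=1]
Event 4 (EXEC): [IRQ0] PC=1: DEC 4 -> ACC=-11 [depth=1]
Event 5 (EXEC): [IRQ0] PC=2: IRET -> resume MAIN at PC=1 (depth now 0) [depth=0]
Event 6 (EXEC): [MAIN] PC=1: NOP [depth=0]
Event 7 (EXEC): [MAIN] PC=2: DEC 4 -> ACC=-15 [depth=0]
Event 8 (EXEC): [MAIN] PC=3: HALT [depth=0]
Max depth observed: 1

Answer: 1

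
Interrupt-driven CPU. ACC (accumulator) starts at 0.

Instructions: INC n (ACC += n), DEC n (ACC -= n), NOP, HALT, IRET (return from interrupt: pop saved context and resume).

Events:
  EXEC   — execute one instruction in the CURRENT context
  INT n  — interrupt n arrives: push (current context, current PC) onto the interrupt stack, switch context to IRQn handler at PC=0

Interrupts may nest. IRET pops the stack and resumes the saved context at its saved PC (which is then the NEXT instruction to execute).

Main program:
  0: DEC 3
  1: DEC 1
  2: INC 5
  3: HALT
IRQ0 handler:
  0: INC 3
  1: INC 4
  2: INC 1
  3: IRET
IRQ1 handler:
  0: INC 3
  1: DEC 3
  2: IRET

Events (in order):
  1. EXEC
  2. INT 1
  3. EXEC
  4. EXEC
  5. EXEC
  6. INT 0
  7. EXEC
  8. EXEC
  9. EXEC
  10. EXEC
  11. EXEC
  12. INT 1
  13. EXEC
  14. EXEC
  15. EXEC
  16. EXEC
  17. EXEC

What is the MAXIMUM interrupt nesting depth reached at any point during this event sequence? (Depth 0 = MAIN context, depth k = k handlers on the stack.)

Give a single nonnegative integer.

Answer: 1

Derivation:
Event 1 (EXEC): [MAIN] PC=0: DEC 3 -> ACC=-3 [depth=0]
Event 2 (INT 1): INT 1 arrives: push (MAIN, PC=1), enter IRQ1 at PC=0 (depth now 1) [depth=1]
Event 3 (EXEC): [IRQ1] PC=0: INC 3 -> ACC=0 [depth=1]
Event 4 (EXEC): [IRQ1] PC=1: DEC 3 -> ACC=-3 [depth=1]
Event 5 (EXEC): [IRQ1] PC=2: IRET -> resume MAIN at PC=1 (depth now 0) [depth=0]
Event 6 (INT 0): INT 0 arrives: push (MAIN, PC=1), enter IRQ0 at PC=0 (depth now 1) [depth=1]
Event 7 (EXEC): [IRQ0] PC=0: INC 3 -> ACC=0 [depth=1]
Event 8 (EXEC): [IRQ0] PC=1: INC 4 -> ACC=4 [depth=1]
Event 9 (EXEC): [IRQ0] PC=2: INC 1 -> ACC=5 [depth=1]
Event 10 (EXEC): [IRQ0] PC=3: IRET -> resume MAIN at PC=1 (depth now 0) [depth=0]
Event 11 (EXEC): [MAIN] PC=1: DEC 1 -> ACC=4 [depth=0]
Event 12 (INT 1): INT 1 arrives: push (MAIN, PC=2), enter IRQ1 at PC=0 (depth now 1) [depth=1]
Event 13 (EXEC): [IRQ1] PC=0: INC 3 -> ACC=7 [depth=1]
Event 14 (EXEC): [IRQ1] PC=1: DEC 3 -> ACC=4 [depth=1]
Event 15 (EXEC): [IRQ1] PC=2: IRET -> resume MAIN at PC=2 (depth now 0) [depth=0]
Event 16 (EXEC): [MAIN] PC=2: INC 5 -> ACC=9 [depth=0]
Event 17 (EXEC): [MAIN] PC=3: HALT [depth=0]
Max depth observed: 1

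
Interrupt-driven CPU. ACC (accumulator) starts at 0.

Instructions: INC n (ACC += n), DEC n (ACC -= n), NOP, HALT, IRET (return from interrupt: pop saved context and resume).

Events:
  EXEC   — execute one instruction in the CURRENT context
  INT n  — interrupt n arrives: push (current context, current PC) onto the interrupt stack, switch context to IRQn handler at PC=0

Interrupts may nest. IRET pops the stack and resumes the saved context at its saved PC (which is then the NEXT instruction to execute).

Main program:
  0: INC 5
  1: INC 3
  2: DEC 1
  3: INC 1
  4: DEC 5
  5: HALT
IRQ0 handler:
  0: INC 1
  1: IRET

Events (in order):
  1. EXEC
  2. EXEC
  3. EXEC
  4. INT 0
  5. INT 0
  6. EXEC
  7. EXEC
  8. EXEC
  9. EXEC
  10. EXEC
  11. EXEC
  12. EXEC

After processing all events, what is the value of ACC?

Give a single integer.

Event 1 (EXEC): [MAIN] PC=0: INC 5 -> ACC=5
Event 2 (EXEC): [MAIN] PC=1: INC 3 -> ACC=8
Event 3 (EXEC): [MAIN] PC=2: DEC 1 -> ACC=7
Event 4 (INT 0): INT 0 arrives: push (MAIN, PC=3), enter IRQ0 at PC=0 (depth now 1)
Event 5 (INT 0): INT 0 arrives: push (IRQ0, PC=0), enter IRQ0 at PC=0 (depth now 2)
Event 6 (EXEC): [IRQ0] PC=0: INC 1 -> ACC=8
Event 7 (EXEC): [IRQ0] PC=1: IRET -> resume IRQ0 at PC=0 (depth now 1)
Event 8 (EXEC): [IRQ0] PC=0: INC 1 -> ACC=9
Event 9 (EXEC): [IRQ0] PC=1: IRET -> resume MAIN at PC=3 (depth now 0)
Event 10 (EXEC): [MAIN] PC=3: INC 1 -> ACC=10
Event 11 (EXEC): [MAIN] PC=4: DEC 5 -> ACC=5
Event 12 (EXEC): [MAIN] PC=5: HALT

Answer: 5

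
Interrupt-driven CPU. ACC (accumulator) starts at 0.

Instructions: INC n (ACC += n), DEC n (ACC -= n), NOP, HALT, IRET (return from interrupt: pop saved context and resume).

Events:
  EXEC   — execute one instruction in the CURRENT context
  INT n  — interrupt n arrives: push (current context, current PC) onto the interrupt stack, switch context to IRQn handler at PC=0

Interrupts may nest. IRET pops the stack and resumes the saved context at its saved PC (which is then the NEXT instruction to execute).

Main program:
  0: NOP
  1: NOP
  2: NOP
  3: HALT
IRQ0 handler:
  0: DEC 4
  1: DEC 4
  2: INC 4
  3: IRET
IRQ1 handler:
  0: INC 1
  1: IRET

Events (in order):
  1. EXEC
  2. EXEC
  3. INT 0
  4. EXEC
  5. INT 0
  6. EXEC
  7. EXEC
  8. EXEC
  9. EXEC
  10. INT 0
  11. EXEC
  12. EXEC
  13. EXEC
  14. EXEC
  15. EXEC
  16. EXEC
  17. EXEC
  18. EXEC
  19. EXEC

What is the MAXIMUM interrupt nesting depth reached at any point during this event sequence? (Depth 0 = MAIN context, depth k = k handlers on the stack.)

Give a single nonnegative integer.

Event 1 (EXEC): [MAIN] PC=0: NOP [depth=0]
Event 2 (EXEC): [MAIN] PC=1: NOP [depth=0]
Event 3 (INT 0): INT 0 arrives: push (MAIN, PC=2), enter IRQ0 at PC=0 (depth now 1) [depth=1]
Event 4 (EXEC): [IRQ0] PC=0: DEC 4 -> ACC=-4 [depth=1]
Event 5 (INT 0): INT 0 arrives: push (IRQ0, PC=1), enter IRQ0 at PC=0 (depth now 2) [depth=2]
Event 6 (EXEC): [IRQ0] PC=0: DEC 4 -> ACC=-8 [depth=2]
Event 7 (EXEC): [IRQ0] PC=1: DEC 4 -> ACC=-12 [depth=2]
Event 8 (EXEC): [IRQ0] PC=2: INC 4 -> ACC=-8 [depth=2]
Event 9 (EXEC): [IRQ0] PC=3: IRET -> resume IRQ0 at PC=1 (depth now 1) [depth=1]
Event 10 (INT 0): INT 0 arrives: push (IRQ0, PC=1), enter IRQ0 at PC=0 (depth now 2) [depth=2]
Event 11 (EXEC): [IRQ0] PC=0: DEC 4 -> ACC=-12 [depth=2]
Event 12 (EXEC): [IRQ0] PC=1: DEC 4 -> ACC=-16 [depth=2]
Event 13 (EXEC): [IRQ0] PC=2: INC 4 -> ACC=-12 [depth=2]
Event 14 (EXEC): [IRQ0] PC=3: IRET -> resume IRQ0 at PC=1 (depth now 1) [depth=1]
Event 15 (EXEC): [IRQ0] PC=1: DEC 4 -> ACC=-16 [depth=1]
Event 16 (EXEC): [IRQ0] PC=2: INC 4 -> ACC=-12 [depth=1]
Event 17 (EXEC): [IRQ0] PC=3: IRET -> resume MAIN at PC=2 (depth now 0) [depth=0]
Event 18 (EXEC): [MAIN] PC=2: NOP [depth=0]
Event 19 (EXEC): [MAIN] PC=3: HALT [depth=0]
Max depth observed: 2

Answer: 2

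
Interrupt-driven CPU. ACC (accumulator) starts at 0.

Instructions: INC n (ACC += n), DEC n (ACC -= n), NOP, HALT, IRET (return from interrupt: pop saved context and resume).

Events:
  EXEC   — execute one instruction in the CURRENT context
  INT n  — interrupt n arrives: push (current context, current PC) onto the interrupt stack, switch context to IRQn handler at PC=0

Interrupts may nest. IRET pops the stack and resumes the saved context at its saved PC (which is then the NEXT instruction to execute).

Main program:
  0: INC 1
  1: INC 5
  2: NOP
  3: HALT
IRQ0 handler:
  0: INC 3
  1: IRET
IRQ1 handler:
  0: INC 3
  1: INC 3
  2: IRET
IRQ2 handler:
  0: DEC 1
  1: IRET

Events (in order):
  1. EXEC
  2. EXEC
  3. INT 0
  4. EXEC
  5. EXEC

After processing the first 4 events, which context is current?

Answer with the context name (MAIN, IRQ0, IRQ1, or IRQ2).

Event 1 (EXEC): [MAIN] PC=0: INC 1 -> ACC=1
Event 2 (EXEC): [MAIN] PC=1: INC 5 -> ACC=6
Event 3 (INT 0): INT 0 arrives: push (MAIN, PC=2), enter IRQ0 at PC=0 (depth now 1)
Event 4 (EXEC): [IRQ0] PC=0: INC 3 -> ACC=9

Answer: IRQ0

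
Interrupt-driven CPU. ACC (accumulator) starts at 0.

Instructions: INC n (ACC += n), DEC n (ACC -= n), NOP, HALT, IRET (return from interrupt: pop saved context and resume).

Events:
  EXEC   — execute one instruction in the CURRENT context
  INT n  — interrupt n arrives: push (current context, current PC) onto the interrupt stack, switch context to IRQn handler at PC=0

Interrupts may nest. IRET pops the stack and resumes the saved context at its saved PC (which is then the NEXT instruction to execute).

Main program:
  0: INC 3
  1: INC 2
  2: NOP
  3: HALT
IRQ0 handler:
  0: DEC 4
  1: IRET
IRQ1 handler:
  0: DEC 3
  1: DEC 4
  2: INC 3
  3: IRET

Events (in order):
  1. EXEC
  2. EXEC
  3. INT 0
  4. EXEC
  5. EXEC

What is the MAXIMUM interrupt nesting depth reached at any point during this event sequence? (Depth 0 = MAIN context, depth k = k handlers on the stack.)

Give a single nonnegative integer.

Event 1 (EXEC): [MAIN] PC=0: INC 3 -> ACC=3 [depth=0]
Event 2 (EXEC): [MAIN] PC=1: INC 2 -> ACC=5 [depth=0]
Event 3 (INT 0): INT 0 arrives: push (MAIN, PC=2), enter IRQ0 at PC=0 (depth now 1) [depth=1]
Event 4 (EXEC): [IRQ0] PC=0: DEC 4 -> ACC=1 [depth=1]
Event 5 (EXEC): [IRQ0] PC=1: IRET -> resume MAIN at PC=2 (depth now 0) [depth=0]
Max depth observed: 1

Answer: 1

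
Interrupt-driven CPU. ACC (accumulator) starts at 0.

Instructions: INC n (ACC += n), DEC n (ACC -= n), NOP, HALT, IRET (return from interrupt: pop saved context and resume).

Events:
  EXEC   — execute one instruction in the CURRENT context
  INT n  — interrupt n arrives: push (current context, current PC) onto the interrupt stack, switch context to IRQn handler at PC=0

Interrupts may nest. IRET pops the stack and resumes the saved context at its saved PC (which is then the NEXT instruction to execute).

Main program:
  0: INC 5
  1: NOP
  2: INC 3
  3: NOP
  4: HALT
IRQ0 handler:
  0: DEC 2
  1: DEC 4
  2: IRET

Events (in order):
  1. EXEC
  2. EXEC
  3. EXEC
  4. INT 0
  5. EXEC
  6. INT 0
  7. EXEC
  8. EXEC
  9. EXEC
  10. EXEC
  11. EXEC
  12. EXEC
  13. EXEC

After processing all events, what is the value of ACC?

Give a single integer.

Event 1 (EXEC): [MAIN] PC=0: INC 5 -> ACC=5
Event 2 (EXEC): [MAIN] PC=1: NOP
Event 3 (EXEC): [MAIN] PC=2: INC 3 -> ACC=8
Event 4 (INT 0): INT 0 arrives: push (MAIN, PC=3), enter IRQ0 at PC=0 (depth now 1)
Event 5 (EXEC): [IRQ0] PC=0: DEC 2 -> ACC=6
Event 6 (INT 0): INT 0 arrives: push (IRQ0, PC=1), enter IRQ0 at PC=0 (depth now 2)
Event 7 (EXEC): [IRQ0] PC=0: DEC 2 -> ACC=4
Event 8 (EXEC): [IRQ0] PC=1: DEC 4 -> ACC=0
Event 9 (EXEC): [IRQ0] PC=2: IRET -> resume IRQ0 at PC=1 (depth now 1)
Event 10 (EXEC): [IRQ0] PC=1: DEC 4 -> ACC=-4
Event 11 (EXEC): [IRQ0] PC=2: IRET -> resume MAIN at PC=3 (depth now 0)
Event 12 (EXEC): [MAIN] PC=3: NOP
Event 13 (EXEC): [MAIN] PC=4: HALT

Answer: -4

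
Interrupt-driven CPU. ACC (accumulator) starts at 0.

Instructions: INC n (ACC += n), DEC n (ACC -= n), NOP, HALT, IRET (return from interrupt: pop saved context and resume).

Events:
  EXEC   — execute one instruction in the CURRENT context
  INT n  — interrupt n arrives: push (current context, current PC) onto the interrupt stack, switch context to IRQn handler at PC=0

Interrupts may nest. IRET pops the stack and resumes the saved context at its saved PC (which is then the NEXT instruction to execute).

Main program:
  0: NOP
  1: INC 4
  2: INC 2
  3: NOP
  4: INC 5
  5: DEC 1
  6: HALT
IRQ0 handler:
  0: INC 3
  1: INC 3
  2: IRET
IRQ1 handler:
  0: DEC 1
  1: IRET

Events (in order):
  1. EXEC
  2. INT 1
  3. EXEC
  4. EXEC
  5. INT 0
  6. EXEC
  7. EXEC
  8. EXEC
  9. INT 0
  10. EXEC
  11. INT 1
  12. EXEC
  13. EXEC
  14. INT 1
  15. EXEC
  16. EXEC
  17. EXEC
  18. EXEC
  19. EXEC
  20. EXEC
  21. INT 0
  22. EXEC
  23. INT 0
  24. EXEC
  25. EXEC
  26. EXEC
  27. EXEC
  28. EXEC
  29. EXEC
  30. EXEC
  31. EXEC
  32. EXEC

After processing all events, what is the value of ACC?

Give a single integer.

Answer: 31

Derivation:
Event 1 (EXEC): [MAIN] PC=0: NOP
Event 2 (INT 1): INT 1 arrives: push (MAIN, PC=1), enter IRQ1 at PC=0 (depth now 1)
Event 3 (EXEC): [IRQ1] PC=0: DEC 1 -> ACC=-1
Event 4 (EXEC): [IRQ1] PC=1: IRET -> resume MAIN at PC=1 (depth now 0)
Event 5 (INT 0): INT 0 arrives: push (MAIN, PC=1), enter IRQ0 at PC=0 (depth now 1)
Event 6 (EXEC): [IRQ0] PC=0: INC 3 -> ACC=2
Event 7 (EXEC): [IRQ0] PC=1: INC 3 -> ACC=5
Event 8 (EXEC): [IRQ0] PC=2: IRET -> resume MAIN at PC=1 (depth now 0)
Event 9 (INT 0): INT 0 arrives: push (MAIN, PC=1), enter IRQ0 at PC=0 (depth now 1)
Event 10 (EXEC): [IRQ0] PC=0: INC 3 -> ACC=8
Event 11 (INT 1): INT 1 arrives: push (IRQ0, PC=1), enter IRQ1 at PC=0 (depth now 2)
Event 12 (EXEC): [IRQ1] PC=0: DEC 1 -> ACC=7
Event 13 (EXEC): [IRQ1] PC=1: IRET -> resume IRQ0 at PC=1 (depth now 1)
Event 14 (INT 1): INT 1 arrives: push (IRQ0, PC=1), enter IRQ1 at PC=0 (depth now 2)
Event 15 (EXEC): [IRQ1] PC=0: DEC 1 -> ACC=6
Event 16 (EXEC): [IRQ1] PC=1: IRET -> resume IRQ0 at PC=1 (depth now 1)
Event 17 (EXEC): [IRQ0] PC=1: INC 3 -> ACC=9
Event 18 (EXEC): [IRQ0] PC=2: IRET -> resume MAIN at PC=1 (depth now 0)
Event 19 (EXEC): [MAIN] PC=1: INC 4 -> ACC=13
Event 20 (EXEC): [MAIN] PC=2: INC 2 -> ACC=15
Event 21 (INT 0): INT 0 arrives: push (MAIN, PC=3), enter IRQ0 at PC=0 (depth now 1)
Event 22 (EXEC): [IRQ0] PC=0: INC 3 -> ACC=18
Event 23 (INT 0): INT 0 arrives: push (IRQ0, PC=1), enter IRQ0 at PC=0 (depth now 2)
Event 24 (EXEC): [IRQ0] PC=0: INC 3 -> ACC=21
Event 25 (EXEC): [IRQ0] PC=1: INC 3 -> ACC=24
Event 26 (EXEC): [IRQ0] PC=2: IRET -> resume IRQ0 at PC=1 (depth now 1)
Event 27 (EXEC): [IRQ0] PC=1: INC 3 -> ACC=27
Event 28 (EXEC): [IRQ0] PC=2: IRET -> resume MAIN at PC=3 (depth now 0)
Event 29 (EXEC): [MAIN] PC=3: NOP
Event 30 (EXEC): [MAIN] PC=4: INC 5 -> ACC=32
Event 31 (EXEC): [MAIN] PC=5: DEC 1 -> ACC=31
Event 32 (EXEC): [MAIN] PC=6: HALT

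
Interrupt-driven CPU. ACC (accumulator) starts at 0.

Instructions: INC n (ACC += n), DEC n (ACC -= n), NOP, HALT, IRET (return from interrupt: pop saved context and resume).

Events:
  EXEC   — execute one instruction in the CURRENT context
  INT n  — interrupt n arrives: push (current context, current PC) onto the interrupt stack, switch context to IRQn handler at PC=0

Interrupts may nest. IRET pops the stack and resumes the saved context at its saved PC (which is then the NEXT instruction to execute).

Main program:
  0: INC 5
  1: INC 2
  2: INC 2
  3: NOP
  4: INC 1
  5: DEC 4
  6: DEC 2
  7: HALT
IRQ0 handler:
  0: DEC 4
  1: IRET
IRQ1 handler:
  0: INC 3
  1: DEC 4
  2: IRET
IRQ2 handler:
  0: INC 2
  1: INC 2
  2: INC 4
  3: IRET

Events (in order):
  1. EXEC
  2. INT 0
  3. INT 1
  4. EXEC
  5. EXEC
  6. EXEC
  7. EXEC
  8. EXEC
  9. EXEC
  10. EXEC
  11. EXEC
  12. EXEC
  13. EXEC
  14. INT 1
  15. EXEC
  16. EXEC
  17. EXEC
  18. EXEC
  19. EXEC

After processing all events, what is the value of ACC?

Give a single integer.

Answer: -2

Derivation:
Event 1 (EXEC): [MAIN] PC=0: INC 5 -> ACC=5
Event 2 (INT 0): INT 0 arrives: push (MAIN, PC=1), enter IRQ0 at PC=0 (depth now 1)
Event 3 (INT 1): INT 1 arrives: push (IRQ0, PC=0), enter IRQ1 at PC=0 (depth now 2)
Event 4 (EXEC): [IRQ1] PC=0: INC 3 -> ACC=8
Event 5 (EXEC): [IRQ1] PC=1: DEC 4 -> ACC=4
Event 6 (EXEC): [IRQ1] PC=2: IRET -> resume IRQ0 at PC=0 (depth now 1)
Event 7 (EXEC): [IRQ0] PC=0: DEC 4 -> ACC=0
Event 8 (EXEC): [IRQ0] PC=1: IRET -> resume MAIN at PC=1 (depth now 0)
Event 9 (EXEC): [MAIN] PC=1: INC 2 -> ACC=2
Event 10 (EXEC): [MAIN] PC=2: INC 2 -> ACC=4
Event 11 (EXEC): [MAIN] PC=3: NOP
Event 12 (EXEC): [MAIN] PC=4: INC 1 -> ACC=5
Event 13 (EXEC): [MAIN] PC=5: DEC 4 -> ACC=1
Event 14 (INT 1): INT 1 arrives: push (MAIN, PC=6), enter IRQ1 at PC=0 (depth now 1)
Event 15 (EXEC): [IRQ1] PC=0: INC 3 -> ACC=4
Event 16 (EXEC): [IRQ1] PC=1: DEC 4 -> ACC=0
Event 17 (EXEC): [IRQ1] PC=2: IRET -> resume MAIN at PC=6 (depth now 0)
Event 18 (EXEC): [MAIN] PC=6: DEC 2 -> ACC=-2
Event 19 (EXEC): [MAIN] PC=7: HALT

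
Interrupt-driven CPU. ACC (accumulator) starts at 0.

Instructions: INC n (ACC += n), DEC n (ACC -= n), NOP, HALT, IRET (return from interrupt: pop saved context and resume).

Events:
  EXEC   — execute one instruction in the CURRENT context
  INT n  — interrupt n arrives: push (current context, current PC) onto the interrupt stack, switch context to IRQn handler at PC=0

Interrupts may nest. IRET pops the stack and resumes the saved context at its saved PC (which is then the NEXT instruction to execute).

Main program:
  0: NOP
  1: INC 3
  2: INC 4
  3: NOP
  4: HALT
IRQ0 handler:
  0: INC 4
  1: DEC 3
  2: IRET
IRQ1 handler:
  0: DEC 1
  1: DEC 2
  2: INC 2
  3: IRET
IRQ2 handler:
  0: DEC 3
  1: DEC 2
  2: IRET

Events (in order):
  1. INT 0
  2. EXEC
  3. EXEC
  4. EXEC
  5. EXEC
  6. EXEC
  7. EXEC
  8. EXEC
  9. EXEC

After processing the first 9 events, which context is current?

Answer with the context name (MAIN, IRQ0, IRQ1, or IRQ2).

Event 1 (INT 0): INT 0 arrives: push (MAIN, PC=0), enter IRQ0 at PC=0 (depth now 1)
Event 2 (EXEC): [IRQ0] PC=0: INC 4 -> ACC=4
Event 3 (EXEC): [IRQ0] PC=1: DEC 3 -> ACC=1
Event 4 (EXEC): [IRQ0] PC=2: IRET -> resume MAIN at PC=0 (depth now 0)
Event 5 (EXEC): [MAIN] PC=0: NOP
Event 6 (EXEC): [MAIN] PC=1: INC 3 -> ACC=4
Event 7 (EXEC): [MAIN] PC=2: INC 4 -> ACC=8
Event 8 (EXEC): [MAIN] PC=3: NOP
Event 9 (EXEC): [MAIN] PC=4: HALT

Answer: MAIN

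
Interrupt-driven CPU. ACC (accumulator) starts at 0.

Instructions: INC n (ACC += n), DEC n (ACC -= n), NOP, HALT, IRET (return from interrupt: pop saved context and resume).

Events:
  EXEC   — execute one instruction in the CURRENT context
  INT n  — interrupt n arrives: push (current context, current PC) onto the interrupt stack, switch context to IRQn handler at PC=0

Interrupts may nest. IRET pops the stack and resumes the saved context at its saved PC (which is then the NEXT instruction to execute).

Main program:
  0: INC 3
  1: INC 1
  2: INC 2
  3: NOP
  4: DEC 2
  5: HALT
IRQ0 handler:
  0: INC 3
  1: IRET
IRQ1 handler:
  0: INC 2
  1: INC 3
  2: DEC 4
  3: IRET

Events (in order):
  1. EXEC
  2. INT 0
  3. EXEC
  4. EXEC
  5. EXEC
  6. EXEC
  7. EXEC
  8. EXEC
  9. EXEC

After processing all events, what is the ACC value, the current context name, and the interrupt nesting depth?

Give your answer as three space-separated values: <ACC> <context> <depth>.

Answer: 7 MAIN 0

Derivation:
Event 1 (EXEC): [MAIN] PC=0: INC 3 -> ACC=3
Event 2 (INT 0): INT 0 arrives: push (MAIN, PC=1), enter IRQ0 at PC=0 (depth now 1)
Event 3 (EXEC): [IRQ0] PC=0: INC 3 -> ACC=6
Event 4 (EXEC): [IRQ0] PC=1: IRET -> resume MAIN at PC=1 (depth now 0)
Event 5 (EXEC): [MAIN] PC=1: INC 1 -> ACC=7
Event 6 (EXEC): [MAIN] PC=2: INC 2 -> ACC=9
Event 7 (EXEC): [MAIN] PC=3: NOP
Event 8 (EXEC): [MAIN] PC=4: DEC 2 -> ACC=7
Event 9 (EXEC): [MAIN] PC=5: HALT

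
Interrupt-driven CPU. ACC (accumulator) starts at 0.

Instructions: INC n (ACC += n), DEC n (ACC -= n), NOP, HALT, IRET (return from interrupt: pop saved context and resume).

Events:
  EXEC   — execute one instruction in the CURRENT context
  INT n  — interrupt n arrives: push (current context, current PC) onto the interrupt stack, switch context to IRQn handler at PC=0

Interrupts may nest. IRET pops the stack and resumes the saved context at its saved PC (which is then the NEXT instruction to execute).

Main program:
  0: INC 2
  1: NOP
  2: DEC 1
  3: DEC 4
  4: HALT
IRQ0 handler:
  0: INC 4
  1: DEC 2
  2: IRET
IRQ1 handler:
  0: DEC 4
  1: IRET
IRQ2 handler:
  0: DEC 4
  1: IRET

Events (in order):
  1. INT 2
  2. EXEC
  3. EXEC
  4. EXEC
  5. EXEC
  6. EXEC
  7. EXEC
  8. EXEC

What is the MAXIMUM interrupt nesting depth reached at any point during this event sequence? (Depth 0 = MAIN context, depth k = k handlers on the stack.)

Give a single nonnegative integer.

Answer: 1

Derivation:
Event 1 (INT 2): INT 2 arrives: push (MAIN, PC=0), enter IRQ2 at PC=0 (depth now 1) [depth=1]
Event 2 (EXEC): [IRQ2] PC=0: DEC 4 -> ACC=-4 [depth=1]
Event 3 (EXEC): [IRQ2] PC=1: IRET -> resume MAIN at PC=0 (depth now 0) [depth=0]
Event 4 (EXEC): [MAIN] PC=0: INC 2 -> ACC=-2 [depth=0]
Event 5 (EXEC): [MAIN] PC=1: NOP [depth=0]
Event 6 (EXEC): [MAIN] PC=2: DEC 1 -> ACC=-3 [depth=0]
Event 7 (EXEC): [MAIN] PC=3: DEC 4 -> ACC=-7 [depth=0]
Event 8 (EXEC): [MAIN] PC=4: HALT [depth=0]
Max depth observed: 1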